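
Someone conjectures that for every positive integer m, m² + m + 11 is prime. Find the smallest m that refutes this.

m = 10

For m = 1, 2, 3, 4, 5, 6, 7, 8, 9 the conclusion holds.
m = 10: m² + m + 11 = 121 = 11 × 11, composite.
Thus m = 10 disproves the claim, and no smaller m works.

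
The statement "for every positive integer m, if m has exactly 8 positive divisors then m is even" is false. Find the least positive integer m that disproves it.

m = 105

A counterexample is any positive integer m such that m has exactly 8 positive divisors but m is odd; we check each in order.
For m = 24, 30, 40, 42, …, 88, 102, 104 the conclusion holds.
m = 105: divisors of 105: 1, 3, 5, 7, 15, 21, 35, 105; 105 is odd.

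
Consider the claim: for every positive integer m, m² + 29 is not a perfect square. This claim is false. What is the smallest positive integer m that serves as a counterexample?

m = 14

The first 13 eligible values, up to m = 13, all satisfy the conclusion.
m = 14: 14² + 29 = 225 = 15², a perfect square.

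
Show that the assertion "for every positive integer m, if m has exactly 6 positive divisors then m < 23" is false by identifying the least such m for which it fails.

m = 28

A counterexample is any positive integer m such that m has exactly 6 positive divisors but the claim fails; we check each in order.
For m = 12, 18, 20 the conclusion holds.
m = 28: τ(28) = 6; 28 ≥ 23.
Thus m = 28 disproves the claim, and no smaller m works.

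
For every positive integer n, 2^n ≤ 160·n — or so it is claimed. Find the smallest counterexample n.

For n = 1, 2, 3, 4, 5, 6, 7, 8, 9, 10 the conclusion holds.
n = 11: 2^n = 2048 and 160·n = 1760, so 2048 > 1760.

n = 11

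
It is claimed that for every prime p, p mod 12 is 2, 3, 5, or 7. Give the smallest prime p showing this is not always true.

p = 11

Check each prime p in order until the claim fails.
p = 2: 2 mod 12 = 2.
p = 3: 3 mod 12 = 3.
p = 5: 5 mod 12 = 5.
p = 7: 7 mod 12 = 7.
p = 11: 11 mod 12 = 11 — not in {2, 3, 5, 7}.
So p = 11 is the smallest counterexample.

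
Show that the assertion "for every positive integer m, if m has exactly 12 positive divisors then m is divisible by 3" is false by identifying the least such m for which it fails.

The first 8 eligible values, up to m = 132, all satisfy the conclusion.
m = 140: τ(140) = 12; 140 mod 3 = 2.

m = 140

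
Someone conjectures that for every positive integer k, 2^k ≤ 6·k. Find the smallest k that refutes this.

The first 4 eligible values, up to k = 4, all satisfy the conclusion.
k = 5: 2^k = 32 and 6·k = 30, so 32 > 30.
Thus k = 5 disproves the claim, and no smaller k works.

k = 5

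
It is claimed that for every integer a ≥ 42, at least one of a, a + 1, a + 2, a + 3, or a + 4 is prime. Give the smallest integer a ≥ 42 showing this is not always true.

Check each integer a ≥ 42 in order until a, a + 1, a + 2, a + 3, a + 4 are all composite.
The first 6 eligible values, up to a = 47, all satisfy the conclusion.
a = 48: 48 = 2 × 24; 49 = 7 × 7; 50 = 2 × 25; 51 = 3 × 17; 52 = 2 × 26 — all composite.

a = 48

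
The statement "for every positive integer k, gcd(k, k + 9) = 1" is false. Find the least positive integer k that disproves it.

Check each positive integer k in order until gcd(k, k + 9) > 1.
k = 1: gcd(1, 10) = 1.
k = 2: gcd(2, 11) = 1.
k = 3: gcd(3, 12) = 3.
Hence k = 3 is a counterexample.

k = 3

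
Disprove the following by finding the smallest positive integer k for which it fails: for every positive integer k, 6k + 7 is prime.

k = 3

k = 1: 6k + 7 = 13, prime.
k = 2: 6k + 7 = 19, prime.
k = 3: 6k + 7 = 25 = 5 × 5, composite.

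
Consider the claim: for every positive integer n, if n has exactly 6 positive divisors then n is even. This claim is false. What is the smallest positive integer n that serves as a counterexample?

Check each positive integer n in order until n has exactly 6 positive divisors but n is odd.
n = 12: divisors of 12: 1, 2, 3, 4, 6, 12; 12 is even.
n = 18: divisors of 18: 1, 2, 3, 6, 9, 18; 18 is even.
n = 20: divisors of 20: 1, 2, 4, 5, 10, 20; 20 is even.
n = 28: divisors of 28: 1, 2, 4, 7, 14, 28; 28 is even.
n = 32: divisors of 32: 1, 2, 4, 8, 16, 32; 32 is even.
n = 44: divisors of 44: 1, 2, 4, 11, 22, 44; 44 is even.
n = 45: divisors of 45: 1, 3, 5, 9, 15, 45; 45 is odd.
Hence n = 45 is a counterexample.

n = 45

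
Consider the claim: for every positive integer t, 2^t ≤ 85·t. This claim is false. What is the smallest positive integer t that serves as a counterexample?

t = 10

Check each positive integer t in order until 2^t > 85·t.
For t = 1, 2, 3, 4, 5, 6, 7, 8, 9 the conclusion holds.
t = 10: 2^t = 1024 and 85·t = 850, so 1024 > 850.
Hence t = 10 is a counterexample.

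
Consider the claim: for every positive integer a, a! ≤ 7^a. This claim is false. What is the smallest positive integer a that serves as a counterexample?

a = 17

For a = 1, 2, 3, 4, …, 14, 15, 16 the conclusion holds.
a = 17: a! = 355687428096000 and 7^a = 232630513987207, so 355687428096000 > 232630513987207.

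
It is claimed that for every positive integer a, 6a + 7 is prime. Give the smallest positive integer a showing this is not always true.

a = 3

Check each positive integer a in order until 6a + 7 is not prime.
a = 1: 6a + 7 = 13, prime.
a = 2: 6a + 7 = 19, prime.
a = 3: 6a + 7 = 25 = 5 × 5, composite.
Hence a = 3 is a counterexample.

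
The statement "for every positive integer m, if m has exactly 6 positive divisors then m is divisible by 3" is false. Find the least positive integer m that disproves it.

m = 20

We need the least positive integer m for which m has exactly 6 positive divisors but m is not divisible by 3.
For m = 12, 18 the conclusion holds.
m = 20: τ(20) = 6; 20 mod 3 = 2.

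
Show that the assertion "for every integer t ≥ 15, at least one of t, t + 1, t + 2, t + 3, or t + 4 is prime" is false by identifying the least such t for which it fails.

t = 24

For t = 15, 16, 17, 18, 19, 20, 21, 22, 23 the conclusion holds.
t = 24: 24 = 2 × 12; 25 = 5 × 5; 26 = 2 × 13; 27 = 3 × 9; 28 = 2 × 14 — all composite.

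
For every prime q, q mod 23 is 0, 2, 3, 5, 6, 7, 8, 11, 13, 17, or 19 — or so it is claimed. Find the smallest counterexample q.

q = 37

A counterexample is any prime q such that the claim fails; we check each in order.
The first 11 eligible values, up to q = 31, all satisfy the conclusion.
q = 37: 37 mod 23 = 14 — not in {0, 2, 3, 5, 6, 7, 8, 11, 13, 17, 19}.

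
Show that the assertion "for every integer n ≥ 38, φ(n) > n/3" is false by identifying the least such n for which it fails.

n = 42

A counterexample is any integer n ≥ 38 such that the claim fails; we check each in order.
For n = 38, 39, 40, 41 the conclusion holds.
n = 42: φ(42) = 12 and 42/3 = 14, so φ(42) ≤ 42/3.
So n = 42 is the smallest counterexample.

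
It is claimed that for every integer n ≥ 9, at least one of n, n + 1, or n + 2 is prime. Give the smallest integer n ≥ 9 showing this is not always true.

n = 14

Check each integer n ≥ 9 in order until n, n + 1, n + 2 are all composite.
For n = 9, 10, 11, 12, 13 the conclusion holds.
n = 14: 14 = 2 × 7; 15 = 3 × 5; 16 = 2 × 8 — all composite.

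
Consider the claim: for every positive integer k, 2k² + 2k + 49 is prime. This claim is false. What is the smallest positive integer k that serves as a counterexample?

k = 6

We need the least positive integer k for which 2k² + 2k + 49 is not prime.
k = 1: 2k² + 2k + 49 = 53, prime.
k = 2: 2k² + 2k + 49 = 61, prime.
k = 3: 2k² + 2k + 49 = 73, prime.
k = 4: 2k² + 2k + 49 = 89, prime.
k = 5: 2k² + 2k + 49 = 109, prime.
k = 6: 2k² + 2k + 49 = 133 = 7 × 19, composite.
Hence k = 6 is a counterexample.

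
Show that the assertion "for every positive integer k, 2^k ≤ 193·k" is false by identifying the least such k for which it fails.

k = 12

A counterexample is any positive integer k such that 2^k > 193·k; we check each in order.
The first 11 eligible values, up to k = 11, all satisfy the conclusion.
k = 12: 2^k = 4096 and 193·k = 2316, so 4096 > 2316.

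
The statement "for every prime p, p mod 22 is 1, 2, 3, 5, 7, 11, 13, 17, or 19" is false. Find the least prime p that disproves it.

p = 31

We need the least prime p for which the claim fails.
For p = 2, 3, 5, 7, 11, 13, 17, 19, 23, 29 the conclusion holds.
p = 31: 31 mod 22 = 9 — not in {1, 2, 3, 5, 7, 11, 13, 17, 19}.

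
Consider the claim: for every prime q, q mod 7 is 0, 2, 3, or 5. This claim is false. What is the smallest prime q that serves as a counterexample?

We need the least prime q for which the claim fails.
For q = 2, 3, 5, 7 the conclusion holds.
q = 11: 11 mod 7 = 4 — not in {0, 2, 3, 5}.
So q = 11 is the smallest counterexample.

q = 11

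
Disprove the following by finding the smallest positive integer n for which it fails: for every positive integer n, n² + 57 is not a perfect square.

n = 8

We need the least positive integer n for which n² + 57 is a perfect square.
The first 7 eligible values, up to n = 7, all satisfy the conclusion.
n = 8: 8² + 57 = 121 = 11², a perfect square.
So n = 8 is the smallest counterexample.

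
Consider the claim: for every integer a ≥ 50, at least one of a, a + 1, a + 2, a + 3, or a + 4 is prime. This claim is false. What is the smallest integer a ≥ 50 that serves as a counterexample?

Check each integer a ≥ 50 in order until a, a + 1, a + 2, a + 3, a + 4 are all composite.
For a = 50, 51, 52, 53 the conclusion holds.
a = 54: 54 = 2 × 27; 55 = 5 × 11; 56 = 2 × 28; 57 = 3 × 19; 58 = 2 × 29 — all composite.
Hence a = 54 is a counterexample.

a = 54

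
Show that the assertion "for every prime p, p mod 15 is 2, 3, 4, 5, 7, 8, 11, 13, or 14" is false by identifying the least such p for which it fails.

p = 31

A counterexample is any prime p such that the claim fails; we check each in order.
The first 10 eligible values, up to p = 29, all satisfy the conclusion.
p = 31: 31 mod 15 = 1 — not in {2, 3, 4, 5, 7, 8, 11, 13, 14}.
Thus p = 31 disproves the claim, and no smaller p works.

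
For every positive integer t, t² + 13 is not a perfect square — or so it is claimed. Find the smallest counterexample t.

t = 1: 1² + 13 = 14, not a perfect square.
t = 2: 2² + 13 = 17, not a perfect square.
t = 3: 3² + 13 = 22, not a perfect square.
t = 4: 4² + 13 = 29, not a perfect square.
t = 5: 5² + 13 = 38, not a perfect square.
t = 6: 6² + 13 = 49 = 7², a perfect square.
Thus t = 6 disproves the claim, and no smaller t works.

t = 6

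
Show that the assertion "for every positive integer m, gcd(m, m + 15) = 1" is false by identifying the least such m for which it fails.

A counterexample is any positive integer m such that gcd(m, m + 15) > 1; we check each in order.
m = 1: gcd(1, 16) = 1.
m = 2: gcd(2, 17) = 1.
m = 3: gcd(3, 18) = 3.
Thus m = 3 disproves the claim, and no smaller m works.

m = 3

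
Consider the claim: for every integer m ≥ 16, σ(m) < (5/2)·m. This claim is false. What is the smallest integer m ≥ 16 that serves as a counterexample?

m = 24

Check each integer m ≥ 16 in order until the claim fails.
The first 8 eligible values, up to m = 23, all satisfy the conclusion.
m = 24: σ(24) = 60; 60 ≥ 60.
Hence m = 24 is a counterexample.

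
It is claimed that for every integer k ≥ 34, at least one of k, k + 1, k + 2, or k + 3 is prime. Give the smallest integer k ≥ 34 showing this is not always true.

k = 48

A counterexample is any integer k ≥ 34 such that k, k + 1, k + 2, k + 3 are all composite; we check each in order.
The first 14 eligible values, up to k = 47, all satisfy the conclusion.
k = 48: 48 = 2 × 24; 49 = 7 × 7; 50 = 2 × 25; 51 = 3 × 17 — all composite.
Hence k = 48 is a counterexample.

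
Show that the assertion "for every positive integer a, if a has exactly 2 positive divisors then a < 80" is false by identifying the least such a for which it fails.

A counterexample is any positive integer a such that a has exactly 2 positive divisors but the claim fails; we check each in order.
For a = 2, 3, 5, 7, …, 71, 73, 79 the conclusion holds.
a = 83: τ(83) = 2; 83 ≥ 80.

a = 83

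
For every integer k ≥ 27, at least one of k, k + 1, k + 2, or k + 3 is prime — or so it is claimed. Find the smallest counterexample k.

k = 27: 29 is prime.
k = 28: 29 is prime.
k = 29: 29 is prime.
k = 30: 31 is prime.
k = 31: 31 is prime.
k = 32: 32 = 2 × 16; 33 = 3 × 11; 34 = 2 × 17; 35 = 5 × 7 — all composite.
So k = 32 is the smallest counterexample.

k = 32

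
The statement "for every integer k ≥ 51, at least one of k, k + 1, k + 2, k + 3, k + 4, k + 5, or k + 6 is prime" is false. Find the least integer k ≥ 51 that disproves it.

k = 90

Check each integer k ≥ 51 in order until k, k + 1, k + 2, k + 3, k + 4, k + 5, k + 6 are all composite.
For k = 51, 52, 53, 54, …, 87, 88, 89 the conclusion holds.
k = 90: 90 = 2 × 45; 91 = 7 × 13; 92 = 2 × 46; 93 = 3 × 31; 94 = 2 × 47; 95 = 5 × 19; 96 = 2 × 48 — all composite.
So k = 90 is the smallest counterexample.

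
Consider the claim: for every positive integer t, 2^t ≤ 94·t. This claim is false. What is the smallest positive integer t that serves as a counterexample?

t = 10

We need the least positive integer t for which 2^t > 94·t.
For t = 1, 2, 3, 4, 5, 6, 7, 8, 9 the conclusion holds.
t = 10: 2^t = 1024 and 94·t = 940, so 1024 > 940.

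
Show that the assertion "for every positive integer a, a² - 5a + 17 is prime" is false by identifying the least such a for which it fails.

a = 13

We need the least positive integer a for which a² - 5a + 17 is not prime.
For a = 1, 2, 3, 4, …, 10, 11, 12 the conclusion holds.
a = 13: a² - 5a + 17 = 121 = 11 × 11, composite.
Hence a = 13 is a counterexample.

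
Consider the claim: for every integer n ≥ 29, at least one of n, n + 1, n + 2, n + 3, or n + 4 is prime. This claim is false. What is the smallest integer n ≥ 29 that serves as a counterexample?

n = 29: 29 is prime.
n = 30: 31 is prime.
n = 31: 31 is prime.
n = 32: 32 = 2 × 16; 33 = 3 × 11; 34 = 2 × 17; 35 = 5 × 7; 36 = 2 × 18 — all composite.
So n = 32 is the smallest counterexample.

n = 32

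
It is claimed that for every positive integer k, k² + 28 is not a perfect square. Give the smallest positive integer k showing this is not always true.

k = 6

A counterexample is any positive integer k such that k² + 28 is a perfect square; we check each in order.
k = 1: 1² + 28 = 29, not a perfect square.
k = 2: 2² + 28 = 32, not a perfect square.
k = 3: 3² + 28 = 37, not a perfect square.
k = 4: 4² + 28 = 44, not a perfect square.
k = 5: 5² + 28 = 53, not a perfect square.
k = 6: 6² + 28 = 64 = 8², a perfect square.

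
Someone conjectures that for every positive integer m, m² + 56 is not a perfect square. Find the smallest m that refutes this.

m = 5

A counterexample is any positive integer m such that m² + 56 is a perfect square; we check each in order.
For m = 1, 2, 3, 4 the conclusion holds.
m = 5: 5² + 56 = 81 = 9², a perfect square.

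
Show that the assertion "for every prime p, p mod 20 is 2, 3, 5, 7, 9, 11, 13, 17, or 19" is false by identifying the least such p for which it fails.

For p = 2, 3, 5, 7, …, 29, 31, 37 the conclusion holds.
p = 41: 41 mod 20 = 1 — not in {2, 3, 5, 7, 9, 11, 13, 17, 19}.

p = 41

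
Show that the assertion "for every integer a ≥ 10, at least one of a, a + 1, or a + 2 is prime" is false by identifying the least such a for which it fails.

Check each integer a ≥ 10 in order until a, a + 1, a + 2 are all composite.
The first 4 eligible values, up to a = 13, all satisfy the conclusion.
a = 14: 14 = 2 × 7; 15 = 3 × 5; 16 = 2 × 8 — all composite.
Hence a = 14 is a counterexample.

a = 14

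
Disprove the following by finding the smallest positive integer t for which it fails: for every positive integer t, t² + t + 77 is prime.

t = 6

The first 5 eligible values, up to t = 5, all satisfy the conclusion.
t = 6: t² + t + 77 = 119 = 7 × 17, composite.
So t = 6 is the smallest counterexample.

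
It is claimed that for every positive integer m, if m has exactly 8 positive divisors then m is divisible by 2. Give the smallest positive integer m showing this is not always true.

For m = 24, 30, 40, 42, …, 88, 102, 104 the conclusion holds.
m = 105: τ(105) = 8; 105 mod 2 = 1.
Hence m = 105 is a counterexample.

m = 105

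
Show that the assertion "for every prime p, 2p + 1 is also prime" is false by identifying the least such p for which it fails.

p = 7

A counterexample is any prime p such that 2p + 1 is not prime; we check each in order.
For p = 2, 3, 5 the conclusion holds.
p = 7: 2p + 1 = 15 = 3 × 5, not prime.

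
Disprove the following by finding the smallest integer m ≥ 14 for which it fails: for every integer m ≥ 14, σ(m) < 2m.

m = 18

A counterexample is any integer m ≥ 14 such that the claim fails; we check each in order.
For m = 14, 15, 16, 17 the conclusion holds.
m = 18: σ(18) = 39; 39 ≥ 36.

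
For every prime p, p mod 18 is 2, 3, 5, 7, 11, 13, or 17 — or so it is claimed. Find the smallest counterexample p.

p = 19

A counterexample is any prime p such that the claim fails; we check each in order.
p = 2: 2 mod 18 = 2.
p = 3: 3 mod 18 = 3.
p = 5: 5 mod 18 = 5.
p = 7: 7 mod 18 = 7.
p = 11: 11 mod 18 = 11.
p = 13: 13 mod 18 = 13.
p = 17: 17 mod 18 = 17.
p = 19: 19 mod 18 = 1 — not in {2, 3, 5, 7, 11, 13, 17}.
Thus p = 19 disproves the claim, and no smaller p works.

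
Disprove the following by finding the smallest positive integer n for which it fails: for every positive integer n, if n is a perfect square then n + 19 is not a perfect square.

n = 81

For n = 1, 4, 9, 16, 25, 36, 49, 64 the conclusion holds.
n = 81: 81 = 9² and 81 + 19 = 100 = 10².
Thus n = 81 disproves the claim, and no smaller n works.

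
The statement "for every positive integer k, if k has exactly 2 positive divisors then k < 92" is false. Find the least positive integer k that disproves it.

For k = 2, 3, 5, 7, …, 79, 83, 89 the conclusion holds.
k = 97: τ(97) = 2; 97 ≥ 92.

k = 97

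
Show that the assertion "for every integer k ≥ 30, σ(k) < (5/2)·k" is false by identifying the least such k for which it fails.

We need the least integer k ≥ 30 for which the claim fails.
For k = 30, 31, 32, 33, 34, 35 the conclusion holds.
k = 36: σ(36) = 91; 91 ≥ 90.

k = 36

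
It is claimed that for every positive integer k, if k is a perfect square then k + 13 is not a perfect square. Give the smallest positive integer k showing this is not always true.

The first 5 eligible values, up to k = 25, all satisfy the conclusion.
k = 36: 36 = 6² and 36 + 13 = 49 = 7².

k = 36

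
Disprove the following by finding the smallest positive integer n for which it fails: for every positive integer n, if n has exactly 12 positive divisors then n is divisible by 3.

n = 140

Check each positive integer n in order until n has exactly 12 positive divisors but n is not divisible by 3.
The first 8 eligible values, up to n = 132, all satisfy the conclusion.
n = 140: τ(140) = 12; 140 mod 3 = 2.
Hence n = 140 is a counterexample.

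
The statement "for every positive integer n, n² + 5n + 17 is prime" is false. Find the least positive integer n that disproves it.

n = 8

The first 7 eligible values, up to n = 7, all satisfy the conclusion.
n = 8: n² + 5n + 17 = 121 = 11 × 11, composite.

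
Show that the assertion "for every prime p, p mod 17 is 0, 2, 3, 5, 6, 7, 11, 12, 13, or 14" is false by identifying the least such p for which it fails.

A counterexample is any prime p such that the claim fails; we check each in order.
For p = 2, 3, 5, 7, …, 31, 37, 41 the conclusion holds.
p = 43: 43 mod 17 = 9 — not in {0, 2, 3, 5, 6, 7, 11, 12, 13, 14}.
Hence p = 43 is a counterexample.

p = 43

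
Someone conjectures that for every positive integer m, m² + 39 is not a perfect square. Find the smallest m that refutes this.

m = 5

A counterexample is any positive integer m such that m² + 39 is a perfect square; we check each in order.
m = 1: 1² + 39 = 40, not a perfect square.
m = 2: 2² + 39 = 43, not a perfect square.
m = 3: 3² + 39 = 48, not a perfect square.
m = 4: 4² + 39 = 55, not a perfect square.
m = 5: 5² + 39 = 64 = 8², a perfect square.
Hence m = 5 is a counterexample.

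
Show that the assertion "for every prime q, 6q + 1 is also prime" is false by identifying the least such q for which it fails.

q = 19

Check each prime q in order until 6q + 1 is not prime.
For q = 2, 3, 5, 7, 11, 13, 17 the conclusion holds.
q = 19: 6q + 1 = 115 = 5 × 23, not prime.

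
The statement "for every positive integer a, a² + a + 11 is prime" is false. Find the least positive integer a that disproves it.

The first 9 eligible values, up to a = 9, all satisfy the conclusion.
a = 10: a² + a + 11 = 121 = 11 × 11, composite.
Thus a = 10 disproves the claim, and no smaller a works.

a = 10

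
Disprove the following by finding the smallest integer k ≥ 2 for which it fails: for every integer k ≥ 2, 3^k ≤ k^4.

k = 8

Check each integer k ≥ 2 in order until 3^k > k^4.
The first 6 eligible values, up to k = 7, all satisfy the conclusion.
k = 8: 3^k = 6561 and k^4 = 4096, so 6561 > 4096.
Hence k = 8 is a counterexample.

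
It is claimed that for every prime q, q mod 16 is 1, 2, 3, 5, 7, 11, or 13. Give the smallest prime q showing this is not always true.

q = 31

A counterexample is any prime q such that the claim fails; we check each in order.
The first 10 eligible values, up to q = 29, all satisfy the conclusion.
q = 31: 31 mod 16 = 15 — not in {1, 2, 3, 5, 7, 11, 13}.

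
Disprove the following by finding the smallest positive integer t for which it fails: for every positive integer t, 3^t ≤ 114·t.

We need the least positive integer t for which 3^t > 114·t.
t = 1: 3^t = 3 and 114·t = 114, so 3 ≤ 114.
t = 2: 3^t = 9 and 114·t = 228, so 9 ≤ 228.
t = 3: 3^t = 27 and 114·t = 342, so 27 ≤ 342.
t = 4: 3^t = 81 and 114·t = 456, so 81 ≤ 456.
t = 5: 3^t = 243 and 114·t = 570, so 243 ≤ 570.
t = 6: 3^t = 729 and 114·t = 684, so 729 > 684.
So t = 6 is the smallest counterexample.

t = 6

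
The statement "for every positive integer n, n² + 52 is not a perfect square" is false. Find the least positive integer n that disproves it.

n = 12

Check each positive integer n in order until n² + 52 is a perfect square.
The first 11 eligible values, up to n = 11, all satisfy the conclusion.
n = 12: 12² + 52 = 196 = 14², a perfect square.
Hence n = 12 is a counterexample.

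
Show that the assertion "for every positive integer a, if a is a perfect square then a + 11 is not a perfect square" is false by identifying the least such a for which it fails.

Check each positive integer a in order until a is a perfect square but a + 11 is a perfect square.
a = 1: 1 + 11 = 12, not a perfect square.
a = 4: 4 + 11 = 15, not a perfect square.
a = 9: 9 + 11 = 20, not a perfect square.
a = 16: 16 + 11 = 27, not a perfect square.
a = 25: 25 = 5² and 25 + 11 = 36 = 6².

a = 25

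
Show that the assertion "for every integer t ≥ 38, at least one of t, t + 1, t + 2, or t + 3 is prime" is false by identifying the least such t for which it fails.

t = 48

For t = 38, 39, 40, 41, 42, 43, 44, 45, 46, 47 the conclusion holds.
t = 48: 48 = 2 × 24; 49 = 7 × 7; 50 = 2 × 25; 51 = 3 × 17 — all composite.
Thus t = 48 disproves the claim, and no smaller t works.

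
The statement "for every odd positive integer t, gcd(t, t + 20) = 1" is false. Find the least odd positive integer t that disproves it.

We need the least odd positive integer t for which gcd(t, t + 20) > 1.
For t = 1, 3 the conclusion holds.
t = 5: gcd(5, 25) = 5.
Thus t = 5 disproves the claim, and no smaller t works.

t = 5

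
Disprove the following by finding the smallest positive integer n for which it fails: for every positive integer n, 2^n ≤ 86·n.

n = 10

A counterexample is any positive integer n such that 2^n > 86·n; we check each in order.
The first 9 eligible values, up to n = 9, all satisfy the conclusion.
n = 10: 2^n = 1024 and 86·n = 860, so 1024 > 860.
Hence n = 10 is a counterexample.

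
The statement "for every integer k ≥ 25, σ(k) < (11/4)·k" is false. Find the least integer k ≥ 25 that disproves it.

k = 60

Check each integer k ≥ 25 in order until the claim fails.
For k = 25, 26, 27, 28, …, 57, 58, 59 the conclusion holds.
k = 60: σ(60) = 168; 168 ≥ 165.
Thus k = 60 disproves the claim, and no smaller k works.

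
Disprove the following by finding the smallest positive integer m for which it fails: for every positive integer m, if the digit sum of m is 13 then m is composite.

For m = 49, 58 the conclusion holds.
m = 67: digit sum 13; 67 is prime, not composite.

m = 67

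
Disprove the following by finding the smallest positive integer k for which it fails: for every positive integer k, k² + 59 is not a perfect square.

k = 29

Check each positive integer k in order until k² + 59 is a perfect square.
For k = 1, 2, 3, 4, …, 26, 27, 28 the conclusion holds.
k = 29: 29² + 59 = 900 = 30², a perfect square.
Thus k = 29 disproves the claim, and no smaller k works.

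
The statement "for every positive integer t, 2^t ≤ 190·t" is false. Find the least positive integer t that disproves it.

t = 12

We need the least positive integer t for which 2^t > 190·t.
The first 11 eligible values, up to t = 11, all satisfy the conclusion.
t = 12: 2^t = 4096 and 190·t = 2280, so 4096 > 2280.
So t = 12 is the smallest counterexample.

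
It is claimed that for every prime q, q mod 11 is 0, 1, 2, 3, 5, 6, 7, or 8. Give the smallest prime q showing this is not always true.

We need the least prime q for which the claim fails.
The first 10 eligible values, up to q = 29, all satisfy the conclusion.
q = 31: 31 mod 11 = 9 — not in {0, 1, 2, 3, 5, 6, 7, 8}.

q = 31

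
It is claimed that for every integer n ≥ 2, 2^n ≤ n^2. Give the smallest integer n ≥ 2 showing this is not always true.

n = 5

n = 2: 2^n = 4 and n^2 = 4, so 4 ≤ 4.
n = 3: 2^n = 8 and n^2 = 9, so 8 ≤ 9.
n = 4: 2^n = 16 and n^2 = 16, so 16 ≤ 16.
n = 5: 2^n = 32 and n^2 = 25, so 32 > 25.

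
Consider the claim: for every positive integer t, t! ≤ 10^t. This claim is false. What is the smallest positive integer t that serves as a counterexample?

t = 25

A counterexample is any positive integer t such that t! > 10^t; we check each in order.
For t = 1, 2, 3, 4, …, 22, 23, 24 the conclusion holds.
t = 25: t! = 15511210043330985984000000 and 10^t = 10000000000000000000000000, so 15511210043330985984000000 > 10000000000000000000000000.
Thus t = 25 disproves the claim, and no smaller t works.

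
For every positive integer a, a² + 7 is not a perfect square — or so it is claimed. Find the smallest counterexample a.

Check each positive integer a in order until a² + 7 is a perfect square.
For a = 1, 2 the conclusion holds.
a = 3: 3² + 7 = 16 = 4², a perfect square.
So a = 3 is the smallest counterexample.

a = 3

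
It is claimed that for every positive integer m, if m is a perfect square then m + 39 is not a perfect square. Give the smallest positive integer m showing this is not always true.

m = 25

The first 4 eligible values, up to m = 16, all satisfy the conclusion.
m = 25: 25 = 5² and 25 + 39 = 64 = 8².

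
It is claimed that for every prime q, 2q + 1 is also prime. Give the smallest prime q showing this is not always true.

For q = 2, 3, 5 the conclusion holds.
q = 7: 2q + 1 = 15 = 3 × 5, not prime.
Hence q = 7 is a counterexample.

q = 7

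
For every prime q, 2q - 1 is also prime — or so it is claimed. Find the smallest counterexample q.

q = 5

Check each prime q in order until 2q - 1 is not prime.
q = 2: 2q - 1 = 3, prime.
q = 3: 2q - 1 = 5, prime.
q = 5: 2q - 1 = 9 = 3 × 3, not prime.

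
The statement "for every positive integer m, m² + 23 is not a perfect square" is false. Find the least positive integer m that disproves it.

Check each positive integer m in order until m² + 23 is a perfect square.
For m = 1, 2, 3, 4, 5, 6, 7, 8, 9, 10 the conclusion holds.
m = 11: 11² + 23 = 144 = 12², a perfect square.

m = 11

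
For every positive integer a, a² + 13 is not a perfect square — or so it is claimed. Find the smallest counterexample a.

a = 6

Check each positive integer a in order until a² + 13 is a perfect square.
The first 5 eligible values, up to a = 5, all satisfy the conclusion.
a = 6: 6² + 13 = 49 = 7², a perfect square.
Hence a = 6 is a counterexample.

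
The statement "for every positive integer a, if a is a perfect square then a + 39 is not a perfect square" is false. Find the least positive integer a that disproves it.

For a = 1, 4, 9, 16 the conclusion holds.
a = 25: 25 = 5² and 25 + 39 = 64 = 8².

a = 25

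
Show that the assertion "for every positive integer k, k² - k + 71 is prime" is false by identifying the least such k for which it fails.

A counterexample is any positive integer k such that k² - k + 71 is not prime; we check each in order.
k = 1: k² - k + 71 = 71, prime.
k = 2: k² - k + 71 = 73, prime.
k = 3: k² - k + 71 = 77 = 7 × 11, composite.
Thus k = 3 disproves the claim, and no smaller k works.

k = 3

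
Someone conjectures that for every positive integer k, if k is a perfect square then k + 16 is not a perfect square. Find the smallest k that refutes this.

k = 9

k = 1: 1 + 16 = 17, not a perfect square.
k = 4: 4 + 16 = 20, not a perfect square.
k = 9: 9 = 3² and 9 + 16 = 25 = 5².
Thus k = 9 disproves the claim, and no smaller k works.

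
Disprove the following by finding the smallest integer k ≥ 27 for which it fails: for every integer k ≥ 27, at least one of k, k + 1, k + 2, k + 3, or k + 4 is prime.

We need the least integer k ≥ 27 for which k, k + 1, k + 2, k + 3, k + 4 are all composite.
The first 5 eligible values, up to k = 31, all satisfy the conclusion.
k = 32: 32 = 2 × 16; 33 = 3 × 11; 34 = 2 × 17; 35 = 5 × 7; 36 = 2 × 18 — all composite.
Thus k = 32 disproves the claim, and no smaller k works.

k = 32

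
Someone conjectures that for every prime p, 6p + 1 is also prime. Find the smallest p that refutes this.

We need the least prime p for which 6p + 1 is not prime.
p = 2: 6p + 1 = 13, prime.
p = 3: 6p + 1 = 19, prime.
p = 5: 6p + 1 = 31, prime.
p = 7: 6p + 1 = 43, prime.
p = 11: 6p + 1 = 67, prime.
p = 13: 6p + 1 = 79, prime.
p = 17: 6p + 1 = 103, prime.
p = 19: 6p + 1 = 115 = 5 × 23, not prime.

p = 19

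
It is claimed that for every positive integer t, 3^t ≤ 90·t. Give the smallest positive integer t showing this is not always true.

t = 6

We need the least positive integer t for which 3^t > 90·t.
t = 1: 3^t = 3 and 90·t = 90, so 3 ≤ 90.
t = 2: 3^t = 9 and 90·t = 180, so 9 ≤ 180.
t = 3: 3^t = 27 and 90·t = 270, so 27 ≤ 270.
t = 4: 3^t = 81 and 90·t = 360, so 81 ≤ 360.
t = 5: 3^t = 243 and 90·t = 450, so 243 ≤ 450.
t = 6: 3^t = 729 and 90·t = 540, so 729 > 540.
Thus t = 6 disproves the claim, and no smaller t works.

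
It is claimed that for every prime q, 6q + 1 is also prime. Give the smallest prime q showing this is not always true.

q = 19

A counterexample is any prime q such that 6q + 1 is not prime; we check each in order.
q = 2: 6q + 1 = 13, prime.
q = 3: 6q + 1 = 19, prime.
q = 5: 6q + 1 = 31, prime.
q = 7: 6q + 1 = 43, prime.
q = 11: 6q + 1 = 67, prime.
q = 13: 6q + 1 = 79, prime.
q = 17: 6q + 1 = 103, prime.
q = 19: 6q + 1 = 115 = 5 × 23, not prime.
Thus q = 19 disproves the claim, and no smaller q works.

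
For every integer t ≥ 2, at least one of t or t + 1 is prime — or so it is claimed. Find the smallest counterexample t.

A counterexample is any integer t ≥ 2 such that t, t + 1 are both composite; we check each in order.
t = 2: 2 is prime.
t = 3: 3 is prime.
t = 4: 5 is prime.
t = 5: 5 is prime.
t = 6: 7 is prime.
t = 7: 7 is prime.
t = 8: 8 = 2 × 4; 9 = 3 × 3 — both composite.

t = 8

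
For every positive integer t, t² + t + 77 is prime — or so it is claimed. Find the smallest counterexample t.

t = 6

t = 1: t² + t + 77 = 79, prime.
t = 2: t² + t + 77 = 83, prime.
t = 3: t² + t + 77 = 89, prime.
t = 4: t² + t + 77 = 97, prime.
t = 5: t² + t + 77 = 107, prime.
t = 6: t² + t + 77 = 119 = 7 × 17, composite.
Thus t = 6 disproves the claim, and no smaller t works.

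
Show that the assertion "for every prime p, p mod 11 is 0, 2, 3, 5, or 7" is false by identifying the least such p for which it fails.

p = 17

Check each prime p in order until the claim fails.
For p = 2, 3, 5, 7, 11, 13 the conclusion holds.
p = 17: 17 mod 11 = 6 — not in {0, 2, 3, 5, 7}.
So p = 17 is the smallest counterexample.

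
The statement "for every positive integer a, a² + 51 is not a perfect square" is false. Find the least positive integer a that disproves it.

a = 7

a = 1: 1² + 51 = 52, not a perfect square.
a = 2: 2² + 51 = 55, not a perfect square.
a = 3: 3² + 51 = 60, not a perfect square.
a = 4: 4² + 51 = 67, not a perfect square.
a = 5: 5² + 51 = 76, not a perfect square.
a = 6: 6² + 51 = 87, not a perfect square.
a = 7: 7² + 51 = 100 = 10², a perfect square.
So a = 7 is the smallest counterexample.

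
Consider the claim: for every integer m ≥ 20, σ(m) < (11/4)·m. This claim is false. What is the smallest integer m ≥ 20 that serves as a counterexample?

A counterexample is any integer m ≥ 20 such that the claim fails; we check each in order.
For m = 20, 21, 22, 23, …, 57, 58, 59 the conclusion holds.
m = 60: σ(60) = 168; 168 ≥ 165.

m = 60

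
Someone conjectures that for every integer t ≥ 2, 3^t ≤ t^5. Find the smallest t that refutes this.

t = 11

For t = 2, 3, 4, 5, 6, 7, 8, 9, 10 the conclusion holds.
t = 11: 3^t = 177147 and t^5 = 161051, so 177147 > 161051.
So t = 11 is the smallest counterexample.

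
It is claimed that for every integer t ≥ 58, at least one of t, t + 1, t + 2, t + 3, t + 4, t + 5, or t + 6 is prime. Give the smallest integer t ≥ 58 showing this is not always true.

Check each integer t ≥ 58 in order until t, t + 1, t + 2, t + 3, t + 4, t + 5, t + 6 are all composite.
For t = 58, 59, 60, 61, …, 87, 88, 89 the conclusion holds.
t = 90: 90 = 2 × 45; 91 = 7 × 13; 92 = 2 × 46; 93 = 3 × 31; 94 = 2 × 47; 95 = 5 × 19; 96 = 2 × 48 — all composite.

t = 90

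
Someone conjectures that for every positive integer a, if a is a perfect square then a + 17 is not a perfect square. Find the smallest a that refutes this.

Check each positive integer a in order until a is a perfect square but a + 17 is a perfect square.
The first 7 eligible values, up to a = 49, all satisfy the conclusion.
a = 64: 64 = 8² and 64 + 17 = 81 = 9².
So a = 64 is the smallest counterexample.

a = 64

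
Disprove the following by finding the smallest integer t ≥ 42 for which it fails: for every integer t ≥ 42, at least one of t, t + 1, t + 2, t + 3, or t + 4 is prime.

A counterexample is any integer t ≥ 42 such that t, t + 1, t + 2, t + 3, t + 4 are all composite; we check each in order.
t = 42: 43 is prime.
t = 43: 43 is prime.
t = 44: 47 is prime.
t = 45: 47 is prime.
t = 46: 47 is prime.
t = 47: 47 is prime.
t = 48: 48 = 2 × 24; 49 = 7 × 7; 50 = 2 × 25; 51 = 3 × 17; 52 = 2 × 26 — all composite.
Thus t = 48 disproves the claim, and no smaller t works.

t = 48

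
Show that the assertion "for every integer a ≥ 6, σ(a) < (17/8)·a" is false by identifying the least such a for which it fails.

Check each integer a ≥ 6 in order until the claim fails.
a = 6: σ(6) = 12; 12 < 51/4.
a = 7: σ(7) = 8; 8 < 119/8.
a = 8: σ(8) = 15; 15 < 17.
a = 9: σ(9) = 13; 13 < 153/8.
a = 10: σ(10) = 18; 18 < 85/4.
a = 11: σ(11) = 12; 12 < 187/8.
a = 12: σ(12) = 28; 28 ≥ 51/2.
So a = 12 is the smallest counterexample.

a = 12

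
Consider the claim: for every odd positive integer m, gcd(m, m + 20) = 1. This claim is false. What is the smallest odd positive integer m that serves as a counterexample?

m = 5

Check each odd positive integer m in order until gcd(m, m + 20) > 1.
For m = 1, 3 the conclusion holds.
m = 5: gcd(5, 25) = 5.
Hence m = 5 is a counterexample.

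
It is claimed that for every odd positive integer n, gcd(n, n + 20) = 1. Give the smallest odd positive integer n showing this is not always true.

We need the least odd positive integer n for which gcd(n, n + 20) > 1.
n = 1: gcd(1, 21) = 1.
n = 3: gcd(3, 23) = 1.
n = 5: gcd(5, 25) = 5.

n = 5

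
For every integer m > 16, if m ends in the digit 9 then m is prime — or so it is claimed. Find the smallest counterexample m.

m = 39

m = 19: 19 ends in 9 and is prime.
m = 29: 29 ends in 9 and is prime.
m = 39: 39 ends in 9; 39 = 3 × 13, composite.
Thus m = 39 disproves the claim, and no smaller m works.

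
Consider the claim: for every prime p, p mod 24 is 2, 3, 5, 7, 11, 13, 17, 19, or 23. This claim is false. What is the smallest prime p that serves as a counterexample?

p = 73

We need the least prime p for which the claim fails.
For p = 2, 3, 5, 7, …, 61, 67, 71 the conclusion holds.
p = 73: 73 mod 24 = 1 — not in {2, 3, 5, 7, 11, 13, 17, 19, 23}.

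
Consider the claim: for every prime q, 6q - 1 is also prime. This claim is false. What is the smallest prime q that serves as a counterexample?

Check each prime q in order until 6q - 1 is not prime.
For q = 2, 3, 5, 7 the conclusion holds.
q = 11: 6q - 1 = 65 = 5 × 13, not prime.
Thus q = 11 disproves the claim, and no smaller q works.

q = 11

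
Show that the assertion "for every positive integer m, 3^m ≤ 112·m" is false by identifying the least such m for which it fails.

A counterexample is any positive integer m such that 3^m > 112·m; we check each in order.
m = 1: 3^m = 3 and 112·m = 112, so 3 ≤ 112.
m = 2: 3^m = 9 and 112·m = 224, so 9 ≤ 224.
m = 3: 3^m = 27 and 112·m = 336, so 27 ≤ 336.
m = 4: 3^m = 81 and 112·m = 448, so 81 ≤ 448.
m = 5: 3^m = 243 and 112·m = 560, so 243 ≤ 560.
m = 6: 3^m = 729 and 112·m = 672, so 729 > 672.
So m = 6 is the smallest counterexample.

m = 6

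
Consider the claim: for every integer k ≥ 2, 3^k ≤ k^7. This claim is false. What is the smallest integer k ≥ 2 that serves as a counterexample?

A counterexample is any integer k ≥ 2 such that 3^k > k^7; we check each in order.
For k = 2, 3, 4, 5, …, 16, 17, 18 the conclusion holds.
k = 19: 3^k = 1162261467 and k^7 = 893871739, so 1162261467 > 893871739.

k = 19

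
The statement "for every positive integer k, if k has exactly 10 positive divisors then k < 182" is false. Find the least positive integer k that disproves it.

k = 48: τ(48) = 10; 48 < 182.
k = 80: τ(80) = 10; 80 < 182.
k = 112: τ(112) = 10; 112 < 182.
k = 162: τ(162) = 10; 162 < 182.
k = 176: τ(176) = 10; 176 < 182.
k = 208: τ(208) = 10; 208 ≥ 182.
Hence k = 208 is a counterexample.

k = 208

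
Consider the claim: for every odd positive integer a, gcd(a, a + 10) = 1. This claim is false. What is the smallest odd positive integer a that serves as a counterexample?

A counterexample is any odd positive integer a such that gcd(a, a + 10) > 1; we check each in order.
a = 1: gcd(1, 11) = 1.
a = 3: gcd(3, 13) = 1.
a = 5: gcd(5, 15) = 5.
Hence a = 5 is a counterexample.

a = 5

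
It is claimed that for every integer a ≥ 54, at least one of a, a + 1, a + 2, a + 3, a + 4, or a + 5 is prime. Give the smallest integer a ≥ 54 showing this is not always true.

For a = 54, 55, 56, 57, …, 87, 88, 89 the conclusion holds.
a = 90: 90 = 2 × 45; 91 = 7 × 13; 92 = 2 × 46; 93 = 3 × 31; 94 = 2 × 47; 95 = 5 × 19 — all composite.

a = 90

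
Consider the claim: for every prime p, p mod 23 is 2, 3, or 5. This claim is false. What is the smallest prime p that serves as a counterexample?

p = 7

We need the least prime p for which the claim fails.
For p = 2, 3, 5 the conclusion holds.
p = 7: 7 mod 23 = 7 — not in {2, 3, 5}.
Hence p = 7 is a counterexample.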